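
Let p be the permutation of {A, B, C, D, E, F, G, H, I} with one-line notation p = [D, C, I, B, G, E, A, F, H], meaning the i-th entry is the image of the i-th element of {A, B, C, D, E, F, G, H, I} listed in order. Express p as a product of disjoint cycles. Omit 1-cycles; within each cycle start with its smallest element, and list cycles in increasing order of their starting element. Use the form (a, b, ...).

Start at A and follow images: A → D → B → C → I → H → F → E → G → A, giving the cycle (A, D, B, C, I, H, F, E, G).
Continuing from each remaining unvisited element yields (A, D, B, C, I, H, F, E, G).

(A, D, B, C, I, H, F, E, G)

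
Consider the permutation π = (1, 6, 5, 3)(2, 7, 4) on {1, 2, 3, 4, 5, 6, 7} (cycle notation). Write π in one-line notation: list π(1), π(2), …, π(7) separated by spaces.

Reading each image from the cycles: 1↦6, 2↦7, 3↦1, 4↦2, 5↦3, 6↦5, 7↦4.
Listing these in domain order gives 6 7 1 2 3 5 4.

6 7 1 2 3 5 4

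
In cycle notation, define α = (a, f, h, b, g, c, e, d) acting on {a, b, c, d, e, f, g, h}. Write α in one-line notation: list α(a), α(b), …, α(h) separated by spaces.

Each element maps to the next entry in its cycle (wrapping to the front): a↦f, b↦g, c↦e, d↦a, e↦d, f↦h, g↦c, h↦b.
So the one-line form is f g e a d h c b.

f g e a d h c b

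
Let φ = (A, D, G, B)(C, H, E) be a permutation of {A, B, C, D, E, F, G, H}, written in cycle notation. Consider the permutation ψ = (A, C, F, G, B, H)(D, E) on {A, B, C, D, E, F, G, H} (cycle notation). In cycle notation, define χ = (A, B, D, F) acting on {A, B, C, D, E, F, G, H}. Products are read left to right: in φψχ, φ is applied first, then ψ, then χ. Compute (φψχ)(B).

C

(φψχ)(B) = χ(ψ(φ(B))). φ(B) = A, then ψ(A) = C, then χ(C) = C, so the result is C.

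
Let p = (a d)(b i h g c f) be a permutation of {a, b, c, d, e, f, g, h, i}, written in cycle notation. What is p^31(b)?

b lies in the 6-cycle (b i h g c f).
On a 6-cycle, p^6 is the identity, so p^31 = p^1 there (31 ≡ 1 mod 6).
Stepping 1 place around the cycle: b → i.

i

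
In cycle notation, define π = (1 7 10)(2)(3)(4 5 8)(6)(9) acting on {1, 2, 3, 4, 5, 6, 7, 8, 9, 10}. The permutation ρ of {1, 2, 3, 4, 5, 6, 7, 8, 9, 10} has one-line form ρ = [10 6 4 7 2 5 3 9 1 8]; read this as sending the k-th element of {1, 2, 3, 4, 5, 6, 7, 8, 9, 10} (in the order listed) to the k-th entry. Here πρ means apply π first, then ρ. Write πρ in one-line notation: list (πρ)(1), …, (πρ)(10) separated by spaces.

3 6 4 2 9 5 8 7 1 10

For each element, apply π then ρ: 1 → 7 → 3; 2 → 2 → 6; 3 → 3 → 4; 4 → 5 → 2; 5 → 8 → 9; 6 → 6 → 5; 7 → 10 → 8; 8 → 4 → 7; 9 → 9 → 1; 10 → 1 → 10.
So πρ in one-line form is 3 6 4 2 9 5 8 7 1 10.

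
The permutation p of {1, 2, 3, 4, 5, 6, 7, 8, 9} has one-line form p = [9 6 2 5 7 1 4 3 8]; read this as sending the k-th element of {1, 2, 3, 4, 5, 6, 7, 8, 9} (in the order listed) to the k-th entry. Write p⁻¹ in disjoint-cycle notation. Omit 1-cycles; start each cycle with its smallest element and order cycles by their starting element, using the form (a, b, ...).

The cycle decomposition of p is (1, 9, 8, 3, 2, 6)(4, 5, 7).
The inverse reverses every cycle; in canonical form, p⁻¹ = (1, 6, 2, 3, 8, 9)(4, 7, 5).

(1, 6, 2, 3, 8, 9)(4, 7, 5)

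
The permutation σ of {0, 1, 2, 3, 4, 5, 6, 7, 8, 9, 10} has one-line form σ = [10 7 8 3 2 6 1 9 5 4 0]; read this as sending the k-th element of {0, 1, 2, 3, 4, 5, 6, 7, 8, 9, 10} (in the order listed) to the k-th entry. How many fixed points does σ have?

1

The fixed points (elements with σ(x) = x) are {3}, so there is 1.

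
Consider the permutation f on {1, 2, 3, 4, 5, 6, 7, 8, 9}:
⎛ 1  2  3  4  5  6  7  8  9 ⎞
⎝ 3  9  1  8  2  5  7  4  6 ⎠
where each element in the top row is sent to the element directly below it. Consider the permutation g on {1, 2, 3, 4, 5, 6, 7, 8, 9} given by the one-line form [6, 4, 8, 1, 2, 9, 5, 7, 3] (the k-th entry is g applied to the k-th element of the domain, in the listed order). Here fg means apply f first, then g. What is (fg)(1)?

8

f(1) = 3, then g(3) = 8; composing gives (fg)(1) = 8.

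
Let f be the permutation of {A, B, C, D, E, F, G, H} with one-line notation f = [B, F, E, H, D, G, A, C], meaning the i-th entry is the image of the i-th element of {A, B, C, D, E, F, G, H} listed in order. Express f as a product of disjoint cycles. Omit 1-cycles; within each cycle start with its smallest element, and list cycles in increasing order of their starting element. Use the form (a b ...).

From A: A → B → F → G → A, closing the cycle (A B F G).
Continuing from each remaining unvisited element yields (A B F G)(C E D H).

(A B F G)(C E D H)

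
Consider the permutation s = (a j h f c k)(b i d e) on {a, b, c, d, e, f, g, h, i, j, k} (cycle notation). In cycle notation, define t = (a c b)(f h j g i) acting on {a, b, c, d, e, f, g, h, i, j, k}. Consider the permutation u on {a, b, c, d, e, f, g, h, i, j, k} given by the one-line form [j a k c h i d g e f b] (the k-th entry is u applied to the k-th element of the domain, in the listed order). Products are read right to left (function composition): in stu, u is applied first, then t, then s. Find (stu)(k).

j

Chase k: u(k) = b; t(b) = a; s(a) = j. Hence (stu)(k) = j.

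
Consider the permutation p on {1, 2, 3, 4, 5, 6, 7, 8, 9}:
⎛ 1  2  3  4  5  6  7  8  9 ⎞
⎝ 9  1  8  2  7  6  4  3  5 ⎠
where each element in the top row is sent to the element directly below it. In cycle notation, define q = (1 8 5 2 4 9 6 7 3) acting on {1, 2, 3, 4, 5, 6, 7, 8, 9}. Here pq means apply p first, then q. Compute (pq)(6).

First apply p: p(6) = 6, then q(6) = 7. Thus (pq)(6) = 7.

7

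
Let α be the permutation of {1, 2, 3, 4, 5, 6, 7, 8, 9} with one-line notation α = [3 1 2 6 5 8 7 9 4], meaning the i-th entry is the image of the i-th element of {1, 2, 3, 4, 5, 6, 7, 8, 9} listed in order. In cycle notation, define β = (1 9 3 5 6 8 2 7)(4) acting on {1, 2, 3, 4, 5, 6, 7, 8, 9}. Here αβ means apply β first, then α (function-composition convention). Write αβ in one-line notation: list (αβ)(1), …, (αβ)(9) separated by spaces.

Chase each element through β then α: 1 → 9 → 4; 2 → 7 → 7; 3 → 5 → 5; 4 → 4 → 6; 5 → 6 → 8; 6 → 8 → 9; 7 → 1 → 3; 8 → 2 → 1; 9 → 3 → 2.
Collecting the images, αβ = [4 7 5 6 8 9 3 1 2].

4 7 5 6 8 9 3 1 2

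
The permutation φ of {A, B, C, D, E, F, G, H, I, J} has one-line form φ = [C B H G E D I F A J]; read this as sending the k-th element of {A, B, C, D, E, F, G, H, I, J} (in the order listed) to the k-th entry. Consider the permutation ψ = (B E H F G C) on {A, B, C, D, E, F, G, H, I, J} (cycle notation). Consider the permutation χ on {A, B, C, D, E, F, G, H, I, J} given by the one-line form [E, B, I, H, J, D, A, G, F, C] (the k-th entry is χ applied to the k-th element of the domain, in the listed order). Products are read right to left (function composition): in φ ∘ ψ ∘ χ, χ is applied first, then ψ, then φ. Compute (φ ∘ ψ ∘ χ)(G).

C

Apply the permutations in order: χ(G) = A, then ψ(A) = A, then φ(A) = C. So (φ ∘ ψ ∘ χ)(G) = C.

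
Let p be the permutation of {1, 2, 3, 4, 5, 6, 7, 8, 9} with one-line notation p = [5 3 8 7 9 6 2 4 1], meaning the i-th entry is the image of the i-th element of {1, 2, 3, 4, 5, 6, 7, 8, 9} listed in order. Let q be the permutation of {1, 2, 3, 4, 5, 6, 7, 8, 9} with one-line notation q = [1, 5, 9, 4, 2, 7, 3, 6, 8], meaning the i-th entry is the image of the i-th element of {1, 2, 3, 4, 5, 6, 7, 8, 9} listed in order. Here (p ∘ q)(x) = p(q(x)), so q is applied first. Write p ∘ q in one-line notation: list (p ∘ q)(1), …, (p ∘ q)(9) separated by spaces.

5 9 1 7 3 2 8 6 4

(p ∘ q)(x) = p(q(x)). Computing each image: p(q(1)) = p(1) = 5, p(q(2)) = p(5) = 9, p(q(3)) = p(9) = 1, p(q(4)) = p(4) = 7, p(q(5)) = p(2) = 3, p(q(6)) = p(7) = 2, p(q(7)) = p(3) = 8, p(q(8)) = p(6) = 6, p(q(9)) = p(8) = 4.
Hence p ∘ q = [5 9 1 7 3 2 8 6 4].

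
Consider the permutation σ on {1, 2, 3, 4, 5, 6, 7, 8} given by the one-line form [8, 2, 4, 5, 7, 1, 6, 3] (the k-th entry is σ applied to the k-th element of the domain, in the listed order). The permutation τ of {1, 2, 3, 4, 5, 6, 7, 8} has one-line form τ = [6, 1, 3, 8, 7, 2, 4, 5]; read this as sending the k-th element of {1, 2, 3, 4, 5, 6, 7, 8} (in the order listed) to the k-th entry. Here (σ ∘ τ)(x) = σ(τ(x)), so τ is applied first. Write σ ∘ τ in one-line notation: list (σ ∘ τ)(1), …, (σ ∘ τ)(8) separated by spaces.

Chase each element through τ then σ: 1 → 6 → 1; 2 → 1 → 8; 3 → 3 → 4; 4 → 8 → 3; 5 → 7 → 6; 6 → 2 → 2; 7 → 4 → 5; 8 → 5 → 7.
Collecting the images, σ ∘ τ = [1 8 4 3 6 2 5 7].

1 8 4 3 6 2 5 7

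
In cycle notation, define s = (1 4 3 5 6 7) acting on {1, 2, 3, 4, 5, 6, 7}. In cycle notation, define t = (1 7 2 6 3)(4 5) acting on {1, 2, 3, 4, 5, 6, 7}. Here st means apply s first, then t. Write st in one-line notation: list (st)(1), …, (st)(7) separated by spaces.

(st)(x) = t(s(x)). Computing each image: t(s(1)) = t(4) = 5, t(s(2)) = t(2) = 6, t(s(3)) = t(5) = 4, t(s(4)) = t(3) = 1, t(s(5)) = t(6) = 3, t(s(6)) = t(7) = 2, t(s(7)) = t(1) = 7.
Hence st = [5 6 4 1 3 2 7].

5 6 4 1 3 2 7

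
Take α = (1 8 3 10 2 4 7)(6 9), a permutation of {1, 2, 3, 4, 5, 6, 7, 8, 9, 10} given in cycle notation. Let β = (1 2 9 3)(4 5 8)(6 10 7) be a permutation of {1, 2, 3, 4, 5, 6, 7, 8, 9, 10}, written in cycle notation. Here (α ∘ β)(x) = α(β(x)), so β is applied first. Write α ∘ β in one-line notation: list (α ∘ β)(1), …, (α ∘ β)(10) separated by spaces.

(α ∘ β)(x) = α(β(x)). Computing each image: α(β(1)) = α(2) = 4, α(β(2)) = α(9) = 6, α(β(3)) = α(1) = 8, α(β(4)) = α(5) = 5, α(β(5)) = α(8) = 3, α(β(6)) = α(10) = 2, α(β(7)) = α(6) = 9, α(β(8)) = α(4) = 7, α(β(9)) = α(3) = 10, α(β(10)) = α(7) = 1.
Hence α ∘ β = [4 6 8 5 3 2 9 7 10 1].

4 6 8 5 3 2 9 7 10 1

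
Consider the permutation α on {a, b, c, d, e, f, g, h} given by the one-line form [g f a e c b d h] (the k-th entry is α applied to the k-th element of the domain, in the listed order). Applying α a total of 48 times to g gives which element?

c

Tracing g → d → … returns to g after 5 steps, so g lies in a 5-cycle (a g d e c).
On a 5-cycle, α^5 is the identity, so α^48 = α^3 there (48 ≡ 3 mod 5).
Stepping 3 places around the cycle: g → d → e → c.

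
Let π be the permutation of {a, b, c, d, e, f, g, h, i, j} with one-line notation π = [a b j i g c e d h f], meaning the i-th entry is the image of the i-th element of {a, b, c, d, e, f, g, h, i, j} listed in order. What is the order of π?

Decomposing into disjoint cycles gives cycle lengths 3, 3, 2, 1, 1.
The order is lcm(3, 3, 2) = 6.

6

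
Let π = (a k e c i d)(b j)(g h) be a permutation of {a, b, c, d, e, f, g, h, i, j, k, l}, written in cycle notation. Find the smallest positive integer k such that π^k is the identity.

The disjoint cycles have lengths 6, 2, 2, 1, 1.
Since disjoint cycles commute, ord(π) = lcm(6, 2, 2) = 6.

6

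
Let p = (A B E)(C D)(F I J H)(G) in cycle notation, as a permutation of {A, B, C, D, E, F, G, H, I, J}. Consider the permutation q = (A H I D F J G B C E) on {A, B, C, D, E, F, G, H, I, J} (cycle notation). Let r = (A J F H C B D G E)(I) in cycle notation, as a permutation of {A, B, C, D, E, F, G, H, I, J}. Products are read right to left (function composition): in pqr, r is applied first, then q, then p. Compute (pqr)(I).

Chase I: r(I) = I; q(I) = D; p(D) = C. Hence (pqr)(I) = C.

C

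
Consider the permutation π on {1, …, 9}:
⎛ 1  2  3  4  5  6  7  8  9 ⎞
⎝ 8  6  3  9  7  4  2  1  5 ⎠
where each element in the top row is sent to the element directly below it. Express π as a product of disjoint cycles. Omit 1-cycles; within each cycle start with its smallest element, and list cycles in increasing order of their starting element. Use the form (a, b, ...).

Iterating π from 1 gives 1 → 8 → 1; that is the 2-cycle (1, 8).
Continuing from each remaining unvisited element yields (1, 8)(2, 6, 4, 9, 5, 7).

(1, 8)(2, 6, 4, 9, 5, 7)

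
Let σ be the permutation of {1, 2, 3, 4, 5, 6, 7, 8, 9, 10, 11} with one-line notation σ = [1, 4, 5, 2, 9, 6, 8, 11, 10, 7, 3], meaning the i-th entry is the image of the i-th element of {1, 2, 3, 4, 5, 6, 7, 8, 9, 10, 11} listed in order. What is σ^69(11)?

Tracing 11 → 3 → … returns to 11 after 7 steps, so 11 lies in a 7-cycle (3 5 9 10 7 8 11).
Powers repeat with period 7 on this cycle, and 69 mod 7 = 6, so σ^69(11) = σ^6(11).
Advancing 6 steps from 11: 11 → 3 → 5 → 9 → 10 → 7 → 8.

8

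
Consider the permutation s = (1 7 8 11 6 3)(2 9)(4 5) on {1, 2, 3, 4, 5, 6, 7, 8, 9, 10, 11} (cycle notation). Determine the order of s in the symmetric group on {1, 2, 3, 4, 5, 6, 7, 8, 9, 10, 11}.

6

The disjoint cycles have lengths 6, 2, 2, 1.
The order is lcm(6, 2, 2) = 6.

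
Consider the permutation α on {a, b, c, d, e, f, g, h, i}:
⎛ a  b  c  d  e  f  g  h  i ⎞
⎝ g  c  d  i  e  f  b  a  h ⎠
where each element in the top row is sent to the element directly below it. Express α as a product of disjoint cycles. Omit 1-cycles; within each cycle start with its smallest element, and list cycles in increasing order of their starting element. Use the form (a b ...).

(a g b c d i h)

Iterating α from a gives a → g → b → c → d → i → h → a; that is the 7-cycle (a g b c d i h).
Continuing from each remaining unvisited element yields (a g b c d i h).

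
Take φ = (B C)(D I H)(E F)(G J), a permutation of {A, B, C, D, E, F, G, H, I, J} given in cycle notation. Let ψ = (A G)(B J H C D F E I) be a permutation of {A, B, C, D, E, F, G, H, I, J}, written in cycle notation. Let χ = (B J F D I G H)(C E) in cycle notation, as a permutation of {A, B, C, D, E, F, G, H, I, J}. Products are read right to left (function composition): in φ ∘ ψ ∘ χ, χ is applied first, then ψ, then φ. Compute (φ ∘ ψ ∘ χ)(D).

Apply the permutations in order: χ(D) = I, then ψ(I) = B, then φ(B) = C. So (φ ∘ ψ ∘ χ)(D) = C.

C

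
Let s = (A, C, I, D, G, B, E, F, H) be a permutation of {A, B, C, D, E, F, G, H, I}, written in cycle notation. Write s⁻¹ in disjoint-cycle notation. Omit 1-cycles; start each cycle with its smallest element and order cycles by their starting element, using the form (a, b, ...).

(A, H, F, E, B, G, D, I, C)

Inverting a permutation written in cycle notation just reverses the order within every cycle.
After reversing and putting each cycle's least element first, s⁻¹ = (A, H, F, E, B, G, D, I, C).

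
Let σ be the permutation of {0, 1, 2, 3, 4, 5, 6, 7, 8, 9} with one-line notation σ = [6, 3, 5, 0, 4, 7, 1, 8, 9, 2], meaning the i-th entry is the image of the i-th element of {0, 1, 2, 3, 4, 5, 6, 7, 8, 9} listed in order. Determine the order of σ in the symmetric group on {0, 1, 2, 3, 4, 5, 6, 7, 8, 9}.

20

Writing σ as disjoint cycles, the cycle lengths are 5, 4, 1.
The order is lcm(5, 4) = 20.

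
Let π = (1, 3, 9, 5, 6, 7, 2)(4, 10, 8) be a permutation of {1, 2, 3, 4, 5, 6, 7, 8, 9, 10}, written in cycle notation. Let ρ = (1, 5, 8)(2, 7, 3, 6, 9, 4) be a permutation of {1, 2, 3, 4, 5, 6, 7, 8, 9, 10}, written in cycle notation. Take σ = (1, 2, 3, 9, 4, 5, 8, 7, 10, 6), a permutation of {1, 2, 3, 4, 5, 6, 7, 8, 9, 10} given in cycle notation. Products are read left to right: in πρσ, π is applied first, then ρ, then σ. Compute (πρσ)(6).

9

(πρσ)(6) = σ(ρ(π(6))). π(6) = 7, then ρ(7) = 3, then σ(3) = 9, so the result is 9.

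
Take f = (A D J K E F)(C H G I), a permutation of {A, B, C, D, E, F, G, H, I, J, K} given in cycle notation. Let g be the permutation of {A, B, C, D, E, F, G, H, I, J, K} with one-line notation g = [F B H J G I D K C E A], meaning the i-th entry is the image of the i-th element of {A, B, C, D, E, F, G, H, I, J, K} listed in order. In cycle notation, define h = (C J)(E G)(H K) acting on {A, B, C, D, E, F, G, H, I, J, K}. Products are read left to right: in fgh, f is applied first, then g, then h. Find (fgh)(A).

Chase A: f(A) = D; g(D) = J; h(J) = C. Hence (fgh)(A) = C.

C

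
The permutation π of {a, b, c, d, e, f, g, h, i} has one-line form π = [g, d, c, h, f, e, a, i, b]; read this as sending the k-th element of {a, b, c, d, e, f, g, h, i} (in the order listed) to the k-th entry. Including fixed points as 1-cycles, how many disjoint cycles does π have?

The cycle decomposition is (a, g)(b, d, h, i)(c)(e, f), which has 4 cycles (counting 1-cycles).

4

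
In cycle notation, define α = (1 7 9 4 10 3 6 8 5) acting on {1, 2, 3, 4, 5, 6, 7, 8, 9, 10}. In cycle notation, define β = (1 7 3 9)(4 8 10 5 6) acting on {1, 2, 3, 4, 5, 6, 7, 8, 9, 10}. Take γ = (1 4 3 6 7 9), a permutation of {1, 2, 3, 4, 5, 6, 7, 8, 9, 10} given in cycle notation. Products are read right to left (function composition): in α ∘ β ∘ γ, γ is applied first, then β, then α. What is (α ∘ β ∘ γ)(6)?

6

Chase 6: γ(6) = 7; β(7) = 3; α(3) = 6. Hence (α ∘ β ∘ γ)(6) = 6.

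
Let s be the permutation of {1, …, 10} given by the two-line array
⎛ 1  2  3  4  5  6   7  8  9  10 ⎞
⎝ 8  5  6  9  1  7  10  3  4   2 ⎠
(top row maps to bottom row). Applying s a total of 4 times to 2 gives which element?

3

Tracing 2 → 5 → … returns to 2 after 8 steps, so 2 lies in an 8-cycle (1, 8, 3, 6, 7, 10, 2, 5).
Stepping 4 places around the cycle: 2 → 5 → 1 → 8 → 3.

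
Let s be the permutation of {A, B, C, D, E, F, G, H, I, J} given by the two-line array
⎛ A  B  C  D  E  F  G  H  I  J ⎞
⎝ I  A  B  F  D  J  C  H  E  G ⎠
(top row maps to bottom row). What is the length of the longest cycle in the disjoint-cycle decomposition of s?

9

Decomposing into disjoint cycles gives (A I E D F J G C B); the longest has length 9.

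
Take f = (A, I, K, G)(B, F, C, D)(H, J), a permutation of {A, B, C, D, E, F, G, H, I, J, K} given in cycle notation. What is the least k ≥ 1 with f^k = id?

The disjoint cycles have lengths 4, 4, 2, 1.
The order of f is the least common multiple of its cycle lengths: lcm(4, 4, 2) = 4.

4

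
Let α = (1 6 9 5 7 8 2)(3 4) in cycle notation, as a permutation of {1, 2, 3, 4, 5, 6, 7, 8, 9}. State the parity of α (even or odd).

The cycle lengths are 7, 2.
A cycle is odd iff its length is even; α has 1 even-length cycle, so sgn(α) = (−1)^1 and α is odd.

odd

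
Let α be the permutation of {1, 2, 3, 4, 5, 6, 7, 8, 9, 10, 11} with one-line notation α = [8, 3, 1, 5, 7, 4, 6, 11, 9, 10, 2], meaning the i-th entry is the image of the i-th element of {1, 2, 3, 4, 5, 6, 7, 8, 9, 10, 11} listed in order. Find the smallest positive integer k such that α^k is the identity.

20

The disjoint-cycle form of α has cycle lengths 5, 4, 1, 1.
The order is lcm(5, 4) = 20.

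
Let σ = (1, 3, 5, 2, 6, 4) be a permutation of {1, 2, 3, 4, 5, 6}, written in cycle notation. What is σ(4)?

1

In the cycle (1, 3, 5, 2, 6, 4), 4 is followed by 1, so σ(4) = 1.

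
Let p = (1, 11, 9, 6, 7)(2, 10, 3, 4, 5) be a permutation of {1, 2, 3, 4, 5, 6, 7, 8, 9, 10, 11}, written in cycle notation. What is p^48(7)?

7 lies in the 5-cycle (1, 11, 9, 6, 7).
Since the cycle has length 5, p^48 acts on it the same as p^3 (48 mod 5 = 3).
Advancing 3 steps from 7: 7 → 1 → 11 → 9.

9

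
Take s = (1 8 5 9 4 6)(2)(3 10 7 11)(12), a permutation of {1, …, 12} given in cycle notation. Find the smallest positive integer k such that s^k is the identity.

12

The disjoint cycles have lengths 6, 4, 1, 1.
Since disjoint cycles commute, ord(s) = lcm(6, 4) = 12.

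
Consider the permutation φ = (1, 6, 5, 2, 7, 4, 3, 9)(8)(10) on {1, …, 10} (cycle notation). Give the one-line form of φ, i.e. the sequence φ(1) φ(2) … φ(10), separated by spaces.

6 7 9 3 2 5 4 8 1 10

Each element maps to the next entry in its cycle (wrapping to the front): 1→6, 2→7, 3→9, 4→3, 5→2, 6→5, 7→4, 8→8, 9→1, 10→10.
So the one-line form is 6 7 9 3 2 5 4 8 1 10.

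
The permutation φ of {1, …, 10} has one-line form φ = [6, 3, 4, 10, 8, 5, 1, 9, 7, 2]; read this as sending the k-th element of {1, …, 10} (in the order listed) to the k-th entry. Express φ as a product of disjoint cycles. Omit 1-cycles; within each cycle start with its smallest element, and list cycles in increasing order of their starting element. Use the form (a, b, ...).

Start at 1 and follow images: 1 → 6 → 5 → 8 → 9 → 7 → 1, giving the cycle (1, 6, 5, 8, 9, 7).
Continuing from each remaining unvisited element yields (1, 6, 5, 8, 9, 7)(2, 3, 4, 10).

(1, 6, 5, 8, 9, 7)(2, 3, 4, 10)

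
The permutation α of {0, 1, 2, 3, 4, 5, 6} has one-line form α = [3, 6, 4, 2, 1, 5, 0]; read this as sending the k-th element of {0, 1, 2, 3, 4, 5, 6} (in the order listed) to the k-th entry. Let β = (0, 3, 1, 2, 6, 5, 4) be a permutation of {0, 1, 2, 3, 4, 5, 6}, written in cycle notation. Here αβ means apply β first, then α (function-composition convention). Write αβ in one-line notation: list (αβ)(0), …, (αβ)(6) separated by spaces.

2 4 0 6 3 1 5

For each element, apply β then α: 0 → 3 → 2; 1 → 2 → 4; 2 → 6 → 0; 3 → 1 → 6; 4 → 0 → 3; 5 → 4 → 1; 6 → 5 → 5.
So αβ in one-line form is 2 4 0 6 3 1 5.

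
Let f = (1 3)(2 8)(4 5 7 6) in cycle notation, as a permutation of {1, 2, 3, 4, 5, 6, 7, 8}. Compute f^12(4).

4

4 lies in the 4-cycle (4 5 7 6).
On a 4-cycle, f^4 is the identity, so f^12 = f^0 there (12 ≡ 0 mod 4).
So f^12(4) = 4.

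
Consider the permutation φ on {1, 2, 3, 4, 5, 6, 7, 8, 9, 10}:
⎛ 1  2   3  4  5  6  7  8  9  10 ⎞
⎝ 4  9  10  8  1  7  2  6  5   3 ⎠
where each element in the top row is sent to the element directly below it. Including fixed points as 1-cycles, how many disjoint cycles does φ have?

2

The cycle decomposition is (1 4 8 6 7 2 9 5)(3 10), which has 2 cycles (counting 1-cycles).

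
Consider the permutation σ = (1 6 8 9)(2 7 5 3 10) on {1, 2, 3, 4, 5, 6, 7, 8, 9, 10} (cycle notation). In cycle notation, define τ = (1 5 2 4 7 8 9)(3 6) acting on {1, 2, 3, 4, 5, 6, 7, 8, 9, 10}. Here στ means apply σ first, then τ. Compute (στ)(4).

(στ)(4) = τ(σ(4)). σ(4) = 4, then τ(4) = 7. So (στ)(4) = 7.

7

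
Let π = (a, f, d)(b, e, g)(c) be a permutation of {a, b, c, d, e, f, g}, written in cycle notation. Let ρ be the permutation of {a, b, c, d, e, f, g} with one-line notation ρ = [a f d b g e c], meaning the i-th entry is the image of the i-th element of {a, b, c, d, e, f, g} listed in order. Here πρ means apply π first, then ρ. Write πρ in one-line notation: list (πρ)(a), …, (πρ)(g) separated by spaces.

e g d a c b f

(πρ)(x) = ρ(π(x)). Computing each image: ρ(π(a)) = ρ(f) = e, ρ(π(b)) = ρ(e) = g, ρ(π(c)) = ρ(c) = d, ρ(π(d)) = ρ(a) = a, ρ(π(e)) = ρ(g) = c, ρ(π(f)) = ρ(d) = b, ρ(π(g)) = ρ(b) = f.
Hence πρ = [e g d a c b f].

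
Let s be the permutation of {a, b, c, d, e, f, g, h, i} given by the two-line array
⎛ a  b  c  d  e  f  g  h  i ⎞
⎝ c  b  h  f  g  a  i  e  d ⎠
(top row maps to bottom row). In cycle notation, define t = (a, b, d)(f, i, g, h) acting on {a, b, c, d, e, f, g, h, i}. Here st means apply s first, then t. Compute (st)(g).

g

First apply s: s(g) = i, then t(i) = g. Thus (st)(g) = g.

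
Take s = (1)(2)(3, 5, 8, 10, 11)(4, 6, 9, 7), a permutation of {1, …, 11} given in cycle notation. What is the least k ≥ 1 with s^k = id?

The disjoint cycles have lengths 5, 4, 1, 1.
The order is lcm(5, 4) = 20.

20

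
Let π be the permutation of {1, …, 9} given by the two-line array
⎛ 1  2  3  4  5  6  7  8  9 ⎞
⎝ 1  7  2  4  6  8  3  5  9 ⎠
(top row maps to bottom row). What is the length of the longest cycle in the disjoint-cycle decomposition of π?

3

Decomposing into disjoint cycles gives (2 7 3)(5 6 8); the longest has length 3.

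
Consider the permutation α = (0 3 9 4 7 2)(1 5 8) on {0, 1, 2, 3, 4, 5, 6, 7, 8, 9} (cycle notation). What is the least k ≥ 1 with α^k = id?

The disjoint cycles have lengths 6, 3, 1.
The order of α is the least common multiple of its cycle lengths: lcm(6, 3) = 6.

6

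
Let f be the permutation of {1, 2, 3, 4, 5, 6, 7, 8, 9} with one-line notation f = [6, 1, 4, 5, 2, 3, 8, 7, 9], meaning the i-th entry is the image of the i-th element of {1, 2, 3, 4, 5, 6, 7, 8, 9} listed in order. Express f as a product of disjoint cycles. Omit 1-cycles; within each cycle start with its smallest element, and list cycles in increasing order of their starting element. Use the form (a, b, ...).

(1, 6, 3, 4, 5, 2)(7, 8)

Iterating f from 1 gives 1 → 6 → 3 → 4 → 5 → 2 → 1; that is the 6-cycle (1, 6, 3, 4, 5, 2).
Continuing from each remaining unvisited element yields (1, 6, 3, 4, 5, 2)(7, 8).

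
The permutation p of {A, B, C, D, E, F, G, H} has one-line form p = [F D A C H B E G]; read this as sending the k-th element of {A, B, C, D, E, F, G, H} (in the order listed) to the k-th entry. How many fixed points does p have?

0

No element satisfies p(x) = x, so there are 0 fixed points.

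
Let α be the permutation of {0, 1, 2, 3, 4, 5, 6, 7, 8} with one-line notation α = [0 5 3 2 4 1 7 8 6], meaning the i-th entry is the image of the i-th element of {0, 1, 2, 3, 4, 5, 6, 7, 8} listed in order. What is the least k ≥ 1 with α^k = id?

6

The disjoint-cycle form of α has cycle lengths 3, 2, 2, 1, 1.
The order is lcm(3, 2, 2) = 6.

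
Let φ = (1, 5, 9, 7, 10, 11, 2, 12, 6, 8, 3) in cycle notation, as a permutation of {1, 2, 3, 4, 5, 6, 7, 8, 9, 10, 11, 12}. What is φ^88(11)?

11 lies in the 11-cycle (1, 5, 9, 7, 10, 11, 2, 12, 6, 8, 3).
On an 11-cycle, φ^11 is the identity, so φ^88 = φ^0 there (88 ≡ 0 mod 11).
So φ^88(11) = 11.

11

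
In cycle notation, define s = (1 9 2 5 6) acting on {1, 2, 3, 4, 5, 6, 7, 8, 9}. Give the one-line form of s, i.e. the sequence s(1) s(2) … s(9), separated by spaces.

9 5 3 4 6 1 7 8 2

Reading each image from the cycles: 1↦9, 2↦5, 3↦3, 4↦4, 5↦6, 6↦1, 7↦7, 8↦8, 9↦2.
Listing these in domain order gives 9 5 3 4 6 1 7 8 2.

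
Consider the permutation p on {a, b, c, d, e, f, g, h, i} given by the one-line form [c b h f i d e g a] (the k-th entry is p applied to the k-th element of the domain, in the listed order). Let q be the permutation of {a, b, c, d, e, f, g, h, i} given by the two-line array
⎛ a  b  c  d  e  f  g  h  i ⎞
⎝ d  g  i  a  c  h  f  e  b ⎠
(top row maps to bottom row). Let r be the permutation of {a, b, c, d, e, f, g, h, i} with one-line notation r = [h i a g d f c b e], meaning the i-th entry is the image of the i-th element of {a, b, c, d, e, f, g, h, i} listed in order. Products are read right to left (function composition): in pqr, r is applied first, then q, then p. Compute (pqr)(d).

Apply the permutations in order: r(d) = g, then q(g) = f, then p(f) = d. So (pqr)(d) = d.

d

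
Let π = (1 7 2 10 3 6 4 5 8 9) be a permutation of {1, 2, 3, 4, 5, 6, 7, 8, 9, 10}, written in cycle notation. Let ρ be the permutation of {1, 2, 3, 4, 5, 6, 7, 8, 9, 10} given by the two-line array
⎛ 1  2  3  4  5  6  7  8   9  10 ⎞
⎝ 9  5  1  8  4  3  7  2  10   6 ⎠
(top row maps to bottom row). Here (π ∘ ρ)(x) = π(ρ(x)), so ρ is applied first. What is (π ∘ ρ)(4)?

ρ(4) = 8, then π(8) = 9; composing gives (π ∘ ρ)(4) = 9.

9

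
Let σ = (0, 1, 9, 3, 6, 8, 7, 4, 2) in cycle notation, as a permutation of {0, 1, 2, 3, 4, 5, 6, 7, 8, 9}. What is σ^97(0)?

0 lies in the 9-cycle (0, 1, 9, 3, 6, 8, 7, 4, 2).
Since the cycle has length 9, σ^97 acts on it the same as σ^7 (97 mod 9 = 7).
Stepping 7 places around the cycle: 0 → 1 → 9 → 3 → 6 → 8 → 7 → 4.

4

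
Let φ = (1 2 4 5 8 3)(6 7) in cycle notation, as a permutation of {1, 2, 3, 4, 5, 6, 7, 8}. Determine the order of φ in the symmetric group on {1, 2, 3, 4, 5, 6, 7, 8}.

The disjoint cycles have lengths 6, 2.
Since disjoint cycles commute, ord(φ) = lcm(6, 2) = 6.

6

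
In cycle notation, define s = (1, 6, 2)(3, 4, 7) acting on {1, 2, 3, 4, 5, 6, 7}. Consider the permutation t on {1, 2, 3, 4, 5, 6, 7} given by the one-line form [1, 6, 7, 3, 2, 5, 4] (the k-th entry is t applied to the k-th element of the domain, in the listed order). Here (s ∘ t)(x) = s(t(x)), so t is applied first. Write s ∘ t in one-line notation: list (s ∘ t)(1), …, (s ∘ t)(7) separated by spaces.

For each element, apply t then s: 1 → 1 → 6; 2 → 6 → 2; 3 → 7 → 3; 4 → 3 → 4; 5 → 2 → 1; 6 → 5 → 5; 7 → 4 → 7.
Collecting the images, s ∘ t = [6 2 3 4 1 5 7].

6 2 3 4 1 5 7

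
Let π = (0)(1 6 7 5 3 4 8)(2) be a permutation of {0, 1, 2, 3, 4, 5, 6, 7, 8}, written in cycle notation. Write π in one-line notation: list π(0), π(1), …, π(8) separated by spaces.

0 6 2 4 8 3 7 5 1

Image by image: 0→0, 1→6, 2→2, 3→4, 4→8, 5→3, 6→7, 7→5, 8→1.
Listing these in domain order gives 0 6 2 4 8 3 7 5 1.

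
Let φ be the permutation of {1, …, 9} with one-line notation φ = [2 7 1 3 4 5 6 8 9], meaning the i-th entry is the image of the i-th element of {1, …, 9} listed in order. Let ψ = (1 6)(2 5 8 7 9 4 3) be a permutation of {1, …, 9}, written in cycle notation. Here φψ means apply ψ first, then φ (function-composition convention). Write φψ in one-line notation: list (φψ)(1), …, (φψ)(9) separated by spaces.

For each element, apply ψ then φ: 1 → 6 → 5; 2 → 5 → 4; 3 → 2 → 7; 4 → 3 → 1; 5 → 8 → 8; 6 → 1 → 2; 7 → 9 → 9; 8 → 7 → 6; 9 → 4 → 3.
Collecting the images, φψ = [5 4 7 1 8 2 9 6 3].

5 4 7 1 8 2 9 6 3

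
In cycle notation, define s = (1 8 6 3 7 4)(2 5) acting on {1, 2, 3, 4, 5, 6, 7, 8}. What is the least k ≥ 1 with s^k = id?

6

The cycle type of s is (6, 2).
Since disjoint cycles commute, ord(s) = lcm(6, 2) = 6.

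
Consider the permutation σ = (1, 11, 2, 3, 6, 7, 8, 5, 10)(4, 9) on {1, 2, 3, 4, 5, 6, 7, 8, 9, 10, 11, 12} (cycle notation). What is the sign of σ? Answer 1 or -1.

The cycle lengths are 9, 2, 1.
A cycle is odd iff its length is even; σ has 1 even-length cycle, so sgn(σ) = (−1)^1 and σ is odd.

-1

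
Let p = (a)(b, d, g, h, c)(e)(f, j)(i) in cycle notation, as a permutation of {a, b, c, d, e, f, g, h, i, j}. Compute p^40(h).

h

h lies in the 5-cycle (b, d, g, h, c).
Since the cycle has length 5, p^40 acts on it the same as p^0 (40 mod 5 = 0).
So p^40(h) = h.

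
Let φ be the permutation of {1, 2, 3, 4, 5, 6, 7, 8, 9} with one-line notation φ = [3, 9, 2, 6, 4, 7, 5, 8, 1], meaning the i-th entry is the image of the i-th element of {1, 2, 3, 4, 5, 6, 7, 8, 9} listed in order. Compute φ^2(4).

Tracing 4 → 6 → … returns to 4 after 4 steps, so 4 lies in a 4-cycle (4 6 7 5).
Stepping 2 places around the cycle: 4 → 6 → 7.

7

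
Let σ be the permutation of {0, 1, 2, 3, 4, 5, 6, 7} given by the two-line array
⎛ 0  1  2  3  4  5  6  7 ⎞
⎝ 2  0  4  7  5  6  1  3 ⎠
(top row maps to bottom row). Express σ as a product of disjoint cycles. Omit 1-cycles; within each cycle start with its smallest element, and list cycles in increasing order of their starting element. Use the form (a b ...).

(0 2 4 5 6 1)(3 7)

From 0: 0 → 2 → 4 → 5 → 6 → 1 → 0, closing the cycle (0 2 4 5 6 1).
Repeating from the next unused element and collecting all non-trivial cycles gives (0 2 4 5 6 1)(3 7).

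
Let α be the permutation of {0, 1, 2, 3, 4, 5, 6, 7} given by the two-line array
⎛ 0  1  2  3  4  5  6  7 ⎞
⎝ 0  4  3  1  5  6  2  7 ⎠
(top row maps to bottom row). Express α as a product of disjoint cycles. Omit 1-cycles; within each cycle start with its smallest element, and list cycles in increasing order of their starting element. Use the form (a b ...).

Start at 1 and follow images: 1 → 4 → 5 → 6 → 2 → 3 → 1, giving the cycle (1 4 5 6 2 3).
Continuing from each remaining unvisited element yields (1 4 5 6 2 3).

(1 4 5 6 2 3)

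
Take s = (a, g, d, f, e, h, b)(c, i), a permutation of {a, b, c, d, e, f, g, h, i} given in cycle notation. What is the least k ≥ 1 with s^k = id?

The disjoint cycles have lengths 7, 2.
The order is lcm(7, 2) = 14.

14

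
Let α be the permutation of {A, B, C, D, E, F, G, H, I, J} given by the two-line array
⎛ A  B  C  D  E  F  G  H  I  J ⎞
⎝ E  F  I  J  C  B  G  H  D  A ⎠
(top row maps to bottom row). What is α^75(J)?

Tracing J → A → … returns to J after 6 steps, so J lies in a 6-cycle (A E C I D J).
Since the cycle has length 6, α^75 acts on it the same as α^3 (75 mod 6 = 3).
Stepping 3 places around the cycle: J → A → E → C.

C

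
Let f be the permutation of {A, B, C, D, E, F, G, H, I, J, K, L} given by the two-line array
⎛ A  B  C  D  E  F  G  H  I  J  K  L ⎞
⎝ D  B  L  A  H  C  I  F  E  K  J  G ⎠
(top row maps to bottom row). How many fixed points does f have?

The fixed points (elements with f(x) = x) are {B}, so there is 1.

1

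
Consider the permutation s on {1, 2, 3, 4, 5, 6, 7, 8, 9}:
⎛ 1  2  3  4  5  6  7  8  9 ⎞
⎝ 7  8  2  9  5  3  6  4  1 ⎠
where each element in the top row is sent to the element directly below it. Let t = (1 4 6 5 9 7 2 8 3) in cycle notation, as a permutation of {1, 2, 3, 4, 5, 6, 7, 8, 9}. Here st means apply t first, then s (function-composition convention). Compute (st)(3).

t(3) = 1, then s(1) = 7; composing gives (st)(3) = 7.

7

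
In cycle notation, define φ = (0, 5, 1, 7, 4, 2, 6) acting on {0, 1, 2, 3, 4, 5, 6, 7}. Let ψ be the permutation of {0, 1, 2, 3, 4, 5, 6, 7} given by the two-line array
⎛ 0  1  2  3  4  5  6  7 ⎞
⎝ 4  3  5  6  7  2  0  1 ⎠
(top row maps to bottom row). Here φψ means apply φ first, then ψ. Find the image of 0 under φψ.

2

First apply φ: φ(0) = 5, then ψ(5) = 2. Thus (φψ)(0) = 2.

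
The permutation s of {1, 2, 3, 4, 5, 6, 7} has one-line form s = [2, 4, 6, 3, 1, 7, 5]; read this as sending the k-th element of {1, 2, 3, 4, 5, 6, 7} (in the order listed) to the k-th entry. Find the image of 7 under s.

7 is element number 7 of the domain, and entry number 7 of the one-line form is 5, so s(7) = 5.

5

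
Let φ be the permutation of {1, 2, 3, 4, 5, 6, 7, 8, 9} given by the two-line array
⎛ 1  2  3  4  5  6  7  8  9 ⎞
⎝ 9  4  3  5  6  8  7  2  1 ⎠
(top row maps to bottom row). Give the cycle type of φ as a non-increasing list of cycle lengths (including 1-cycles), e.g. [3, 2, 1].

The disjoint cycles are (1, 9)(2, 4, 5, 6, 8)(3)(7), with lengths 5, 2, 1, 1 in non-increasing order.

[5, 2, 1, 1]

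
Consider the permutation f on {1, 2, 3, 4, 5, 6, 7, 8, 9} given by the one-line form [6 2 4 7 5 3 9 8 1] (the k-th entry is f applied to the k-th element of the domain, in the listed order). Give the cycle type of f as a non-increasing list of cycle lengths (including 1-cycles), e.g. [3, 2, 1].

The disjoint cycles are (1 6 3 4 7 9)(2)(5)(8), with lengths 6, 1, 1, 1 in non-increasing order.

[6, 1, 1, 1]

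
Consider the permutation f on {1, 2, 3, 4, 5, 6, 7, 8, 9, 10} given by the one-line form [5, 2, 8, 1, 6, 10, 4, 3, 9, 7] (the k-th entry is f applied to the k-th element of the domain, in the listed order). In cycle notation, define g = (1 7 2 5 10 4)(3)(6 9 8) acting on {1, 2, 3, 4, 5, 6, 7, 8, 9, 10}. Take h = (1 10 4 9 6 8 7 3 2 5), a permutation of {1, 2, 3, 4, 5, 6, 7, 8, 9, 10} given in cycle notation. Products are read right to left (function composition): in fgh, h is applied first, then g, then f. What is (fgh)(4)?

3

(fgh)(4) = f(g(h(4))). h(4) = 9, then g(9) = 8, then f(8) = 3, so the result is 3.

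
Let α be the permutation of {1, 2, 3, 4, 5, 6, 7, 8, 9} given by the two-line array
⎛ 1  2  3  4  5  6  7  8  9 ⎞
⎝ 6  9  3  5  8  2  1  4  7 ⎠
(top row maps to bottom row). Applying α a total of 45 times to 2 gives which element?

2

Tracing 2 → 9 → … returns to 2 after 5 steps, so 2 lies in a 5-cycle (1 6 2 9 7).
Since the cycle has length 5, α^45 acts on it the same as α^0 (45 mod 5 = 0).
So α^45(2) = 2.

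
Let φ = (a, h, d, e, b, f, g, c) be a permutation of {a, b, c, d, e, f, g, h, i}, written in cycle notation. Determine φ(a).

h

a appears in (a, h, d, e, b, f, g, c); the next entry (wrapping around) is h.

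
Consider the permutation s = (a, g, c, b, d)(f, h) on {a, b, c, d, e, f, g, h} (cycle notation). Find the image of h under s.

Within (f, h), h ↦ f.

f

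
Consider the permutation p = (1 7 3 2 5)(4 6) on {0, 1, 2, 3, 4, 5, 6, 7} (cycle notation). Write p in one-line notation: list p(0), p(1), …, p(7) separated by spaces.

Image by image: 0↦0, 1↦7, 2↦5, 3↦2, 4↦6, 5↦1, 6↦4, 7↦3.
So the one-line form is 0 7 5 2 6 1 4 3.

0 7 5 2 6 1 4 3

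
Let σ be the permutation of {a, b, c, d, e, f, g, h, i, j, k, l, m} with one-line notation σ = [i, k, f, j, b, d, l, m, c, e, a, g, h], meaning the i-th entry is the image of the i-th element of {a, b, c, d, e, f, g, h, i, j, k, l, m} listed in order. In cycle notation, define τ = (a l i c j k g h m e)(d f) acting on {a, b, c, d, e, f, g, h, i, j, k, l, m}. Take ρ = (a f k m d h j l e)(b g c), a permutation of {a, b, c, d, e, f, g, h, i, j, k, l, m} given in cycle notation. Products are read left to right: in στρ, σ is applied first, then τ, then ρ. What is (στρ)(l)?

(στρ)(l) = ρ(τ(σ(l))). σ(l) = g, then τ(g) = h, then ρ(h) = j, so the result is j.

j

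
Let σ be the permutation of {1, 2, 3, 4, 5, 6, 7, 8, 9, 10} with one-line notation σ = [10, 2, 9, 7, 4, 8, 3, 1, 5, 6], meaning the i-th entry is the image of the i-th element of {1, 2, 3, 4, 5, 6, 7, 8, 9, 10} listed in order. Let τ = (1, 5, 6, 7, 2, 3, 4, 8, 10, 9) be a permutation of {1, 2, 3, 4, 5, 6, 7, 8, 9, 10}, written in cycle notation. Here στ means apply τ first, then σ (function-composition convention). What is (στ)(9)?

τ(9) = 1, then σ(1) = 10; composing gives (στ)(9) = 10.

10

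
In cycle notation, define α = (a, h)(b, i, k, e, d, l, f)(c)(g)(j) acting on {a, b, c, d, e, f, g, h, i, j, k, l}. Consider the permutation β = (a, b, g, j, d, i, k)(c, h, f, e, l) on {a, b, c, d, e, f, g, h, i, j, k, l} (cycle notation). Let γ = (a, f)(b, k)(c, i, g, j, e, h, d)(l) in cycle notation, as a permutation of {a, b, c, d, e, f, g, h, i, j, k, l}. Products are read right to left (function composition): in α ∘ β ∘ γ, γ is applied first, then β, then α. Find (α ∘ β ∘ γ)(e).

(α ∘ β ∘ γ)(e) = α(β(γ(e))). γ(e) = h, then β(h) = f, then α(f) = b, so the result is b.

b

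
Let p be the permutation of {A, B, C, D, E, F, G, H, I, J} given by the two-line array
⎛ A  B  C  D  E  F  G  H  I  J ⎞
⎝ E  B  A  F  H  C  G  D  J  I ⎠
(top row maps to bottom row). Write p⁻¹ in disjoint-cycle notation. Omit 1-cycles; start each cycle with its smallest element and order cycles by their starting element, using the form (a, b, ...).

(A, C, F, D, H, E)(I, J)

First write p in disjoint cycles: (A, E, H, D, F, C)(I, J).
The inverse reverses every cycle; in canonical form, p⁻¹ = (A, C, F, D, H, E)(I, J).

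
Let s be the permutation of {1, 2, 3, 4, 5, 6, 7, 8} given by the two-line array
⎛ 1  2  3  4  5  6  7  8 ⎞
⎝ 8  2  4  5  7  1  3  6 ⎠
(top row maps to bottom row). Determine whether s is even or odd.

In disjoint-cycle form the cycle lengths are 4, 3, 1.
A cycle of length ℓ contributes ℓ−1 transpositions, so s is a product of 3 + 2 = 5 transpositions — odd.

odd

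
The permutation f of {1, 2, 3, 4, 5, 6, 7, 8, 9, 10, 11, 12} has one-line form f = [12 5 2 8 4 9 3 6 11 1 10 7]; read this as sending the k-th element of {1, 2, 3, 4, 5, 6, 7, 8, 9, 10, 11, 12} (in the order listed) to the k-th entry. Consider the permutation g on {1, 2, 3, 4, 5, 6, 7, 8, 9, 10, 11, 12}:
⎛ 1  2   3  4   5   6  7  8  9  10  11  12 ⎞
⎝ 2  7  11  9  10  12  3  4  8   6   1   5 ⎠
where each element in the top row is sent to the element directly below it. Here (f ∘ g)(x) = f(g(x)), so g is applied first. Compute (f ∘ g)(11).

First apply g: g(11) = 1, then f(1) = 12. Thus (f ∘ g)(11) = 12.

12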